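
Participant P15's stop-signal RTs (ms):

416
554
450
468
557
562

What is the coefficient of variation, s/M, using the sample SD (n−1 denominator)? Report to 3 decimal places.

0.128

n = 6, Σ = 3007, M = 501.1667
Σ(x−M)² = 20580.833; s = √(20580.833/5) = 64.1574
CV = 64.1574 / 501.1667 = 0.12802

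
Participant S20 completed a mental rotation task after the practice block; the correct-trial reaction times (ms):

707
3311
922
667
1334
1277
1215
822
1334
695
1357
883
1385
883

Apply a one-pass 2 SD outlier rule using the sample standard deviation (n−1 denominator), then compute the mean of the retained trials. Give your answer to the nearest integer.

1037 ms

n = 14, ΣRT = 16792, M = 1199.429
Σ(x−M)² = 5760565.43; s = √(5760565.43/13) = 665.673
Cutoffs: 1199.429 ± 2·665.673 → [-131.9, 2530.8]
Outside: 3311 → excluded.
Retained (n=13): Σ = 13481, mean = 13481/13 = 1037.000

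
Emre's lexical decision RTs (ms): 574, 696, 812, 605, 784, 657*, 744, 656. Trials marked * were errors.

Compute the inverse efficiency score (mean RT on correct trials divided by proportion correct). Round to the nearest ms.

795 ms

Correct trials (n=7): 574, 696, 812, 605, 784, 744, 656
Mean correct RT = 4871/7 = 695.8571 ms
Proportion correct = 7/8
IES = 695.8571 / (7/8) = 795.265 ms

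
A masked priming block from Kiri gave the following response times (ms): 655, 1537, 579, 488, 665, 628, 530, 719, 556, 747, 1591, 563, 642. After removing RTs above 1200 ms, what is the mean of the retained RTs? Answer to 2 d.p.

615.64 ms

Excluded: 1537, 1591
Retained (n=11): Σ = 6772
Mean = 6772/11 = 615.6364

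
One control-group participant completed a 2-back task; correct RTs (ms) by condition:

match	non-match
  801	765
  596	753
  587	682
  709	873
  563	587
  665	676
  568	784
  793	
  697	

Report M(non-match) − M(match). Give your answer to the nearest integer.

M(match) = 5979/9 = 664.333
M(non-match) = 5120/7 = 731.429
Difference = 731.429 − 664.333 = 67.095 ms

67 ms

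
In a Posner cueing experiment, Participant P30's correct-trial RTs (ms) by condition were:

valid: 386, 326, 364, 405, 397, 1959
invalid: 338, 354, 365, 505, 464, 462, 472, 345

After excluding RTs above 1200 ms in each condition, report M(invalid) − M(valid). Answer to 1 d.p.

37.5 ms

valid: exclude 1959
M(valid) = 1878/5 = 375.600
M(invalid) = 3305/8 = 413.125
Difference = 413.125 − 375.600 = 37.525 ms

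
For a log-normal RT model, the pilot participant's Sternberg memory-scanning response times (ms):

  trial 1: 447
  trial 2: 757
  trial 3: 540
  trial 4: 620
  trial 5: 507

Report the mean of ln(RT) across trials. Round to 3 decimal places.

6.336

ln(RT): 6.1026, 6.6294, 6.2916, 6.4297, 6.2285
Σ ln(RT) = 31.6817
Mean = 31.6817/5 = 6.33634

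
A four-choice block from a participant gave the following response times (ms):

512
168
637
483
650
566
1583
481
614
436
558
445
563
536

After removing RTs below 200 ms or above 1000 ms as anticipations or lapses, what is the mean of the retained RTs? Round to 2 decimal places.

Excluded: 168, 1583
Retained (n=12): Σ = 6481
Mean = 6481/12 = 540.0833

540.08 ms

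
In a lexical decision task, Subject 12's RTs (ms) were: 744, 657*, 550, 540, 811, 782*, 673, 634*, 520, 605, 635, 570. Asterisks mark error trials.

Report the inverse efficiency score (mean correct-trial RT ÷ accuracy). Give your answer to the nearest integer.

837 ms

Correct trials (n=9): 744, 550, 540, 811, 673, 520, 605, 635, 570
Mean correct RT = 5648/9 = 627.5556 ms
Proportion correct = 9/12
IES = 627.5556 / (9/12) = 836.741 ms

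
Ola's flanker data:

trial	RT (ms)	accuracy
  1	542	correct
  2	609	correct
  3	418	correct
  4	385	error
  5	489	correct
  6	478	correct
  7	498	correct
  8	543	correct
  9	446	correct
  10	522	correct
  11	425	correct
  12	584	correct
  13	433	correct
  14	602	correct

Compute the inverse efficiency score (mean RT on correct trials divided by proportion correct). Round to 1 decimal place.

545.8 ms

Correct trials (n=13): 542, 609, 418, 489, 478, 498, 543, 446, 522, 425, 584, 433, 602
Mean correct RT = 6589/13 = 506.8462 ms
Proportion correct = 13/14
IES = 506.8462 / (13/14) = 545.834 ms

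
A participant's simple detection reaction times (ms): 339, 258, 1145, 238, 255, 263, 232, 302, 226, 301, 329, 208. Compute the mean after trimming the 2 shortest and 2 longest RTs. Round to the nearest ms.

272 ms

Sorted: 208, 226, 232, 238, 255, 258, 263, 301, 302, 329, 339, 1145
Drop lowest 2 (208, 226) and highest 2 (339, 1145)
Remaining (n=8): Σ = 2178, mean = 2178/8 = 272.250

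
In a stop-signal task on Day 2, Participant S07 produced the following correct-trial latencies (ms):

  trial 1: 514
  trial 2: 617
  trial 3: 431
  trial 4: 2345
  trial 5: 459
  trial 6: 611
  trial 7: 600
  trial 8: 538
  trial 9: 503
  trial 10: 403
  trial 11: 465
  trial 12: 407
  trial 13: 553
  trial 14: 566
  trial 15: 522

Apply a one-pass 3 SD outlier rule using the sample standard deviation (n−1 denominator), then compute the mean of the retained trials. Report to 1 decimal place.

n = 15, ΣRT = 9534, M = 635.600
Σ(x−M)² = 3199247.60; s = √(3199247.60/14) = 478.035
Cutoffs: 635.600 ± 3·478.035 → [-798.5, 2069.7]
Outside: 2345 → excluded.
Retained (n=14): Σ = 7189, mean = 7189/14 = 513.500

513.5 ms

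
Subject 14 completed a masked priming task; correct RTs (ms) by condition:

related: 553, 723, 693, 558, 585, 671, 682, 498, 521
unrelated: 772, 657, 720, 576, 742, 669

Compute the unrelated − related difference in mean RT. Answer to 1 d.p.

M(related) = 5484/9 = 609.333
M(unrelated) = 4136/6 = 689.333
Difference = 689.333 − 609.333 = 80.000 ms

80.0 ms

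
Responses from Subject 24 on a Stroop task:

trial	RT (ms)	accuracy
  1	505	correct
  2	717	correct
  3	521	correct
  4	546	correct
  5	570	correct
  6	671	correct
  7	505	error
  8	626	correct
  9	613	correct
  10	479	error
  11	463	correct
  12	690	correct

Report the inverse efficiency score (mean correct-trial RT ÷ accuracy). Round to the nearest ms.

711 ms

Correct trials (n=10): 505, 717, 521, 546, 570, 671, 626, 613, 463, 690
Mean correct RT = 5922/10 = 592.2000 ms
Proportion correct = 10/12
IES = 592.2000 / (10/12) = 710.640 ms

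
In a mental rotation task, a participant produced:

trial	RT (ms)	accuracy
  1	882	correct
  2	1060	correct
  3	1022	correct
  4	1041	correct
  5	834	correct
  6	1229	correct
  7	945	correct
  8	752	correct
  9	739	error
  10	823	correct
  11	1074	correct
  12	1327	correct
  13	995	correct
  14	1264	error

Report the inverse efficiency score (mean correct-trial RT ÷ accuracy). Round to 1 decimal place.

Correct trials (n=12): 882, 1060, 1022, 1041, 834, 1229, 945, 752, 823, 1074, 1327, 995
Mean correct RT = 11984/12 = 998.6667 ms
Proportion correct = 12/14
IES = 998.6667 / (12/14) = 1165.111 ms

1165.1 ms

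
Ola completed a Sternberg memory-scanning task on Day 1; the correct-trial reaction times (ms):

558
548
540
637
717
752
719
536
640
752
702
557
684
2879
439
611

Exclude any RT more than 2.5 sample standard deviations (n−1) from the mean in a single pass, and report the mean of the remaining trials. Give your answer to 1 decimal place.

n = 16, ΣRT = 12271, M = 766.938
Σ(x−M)² = 4882492.94; s = √(4882492.94/15) = 570.526
Cutoffs: 766.938 ± 2.5·570.526 → [-659.4, 2193.3]
Outside: 2879 → excluded.
Retained (n=15): Σ = 9392, mean = 9392/15 = 626.133

626.1 ms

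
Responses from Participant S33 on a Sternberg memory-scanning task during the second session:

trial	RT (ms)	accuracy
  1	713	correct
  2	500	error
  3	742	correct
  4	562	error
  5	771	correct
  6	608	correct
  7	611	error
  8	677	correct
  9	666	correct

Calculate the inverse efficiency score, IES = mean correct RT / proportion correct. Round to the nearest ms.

Correct trials (n=6): 713, 742, 771, 608, 677, 666
Mean correct RT = 4177/6 = 696.1667 ms
Proportion correct = 6/9
IES = 696.1667 / (6/9) = 1044.250 ms

1044 ms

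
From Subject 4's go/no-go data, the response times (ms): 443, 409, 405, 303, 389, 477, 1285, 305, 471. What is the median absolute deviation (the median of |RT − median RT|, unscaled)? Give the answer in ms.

62 ms

Sorted: 303, 305, 389, 405, 409, 443, 471, 477, 1285 → median = 409
|x − 409|: 34, 0, 4, 106, 20, 68, 876, 104, 62
Sorted deviations: 0, 4, 20, 34, 62, 68, 104, 106, 876 → MAD = 62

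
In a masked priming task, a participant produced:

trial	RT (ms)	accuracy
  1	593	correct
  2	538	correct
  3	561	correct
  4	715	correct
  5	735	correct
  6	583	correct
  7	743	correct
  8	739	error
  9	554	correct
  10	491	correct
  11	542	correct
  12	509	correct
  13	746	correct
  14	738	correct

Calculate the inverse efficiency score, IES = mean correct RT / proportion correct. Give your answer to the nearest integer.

667 ms

Correct trials (n=13): 593, 538, 561, 715, 735, 583, 743, 554, 491, 542, 509, 746, 738
Mean correct RT = 8048/13 = 619.0769 ms
Proportion correct = 13/14
IES = 619.0769 / (13/14) = 666.698 ms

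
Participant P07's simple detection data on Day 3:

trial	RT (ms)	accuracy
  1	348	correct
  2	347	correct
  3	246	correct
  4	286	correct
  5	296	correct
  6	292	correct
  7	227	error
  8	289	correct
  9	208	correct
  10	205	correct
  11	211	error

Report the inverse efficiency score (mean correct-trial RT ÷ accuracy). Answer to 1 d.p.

341.8 ms

Correct trials (n=9): 348, 347, 246, 286, 296, 292, 289, 208, 205
Mean correct RT = 2517/9 = 279.6667 ms
Proportion correct = 9/11
IES = 279.6667 / (9/11) = 341.815 ms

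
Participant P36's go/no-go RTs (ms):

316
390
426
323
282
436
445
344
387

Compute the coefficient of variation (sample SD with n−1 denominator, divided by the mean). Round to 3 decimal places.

0.157

n = 9, Σ = 3349, M = 372.1111
Σ(x−M)² = 27310.889; s = √(27310.889/8) = 58.4283
CV = 58.4283 / 372.1111 = 0.15702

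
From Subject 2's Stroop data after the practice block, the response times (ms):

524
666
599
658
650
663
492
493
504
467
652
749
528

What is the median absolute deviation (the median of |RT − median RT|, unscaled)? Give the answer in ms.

71 ms

Sorted: 467, 492, 493, 504, 524, 528, 599, 650, 652, 658, 663, 666, 749 → median = 599
|x − 599|: 75, 67, 0, 59, 51, 64, 107, 106, 95, 132, 53, 150, 71
Sorted deviations: 0, 51, 53, 59, 64, 67, 71, 75, 95, 106, 107, 132, 150 → MAD = 71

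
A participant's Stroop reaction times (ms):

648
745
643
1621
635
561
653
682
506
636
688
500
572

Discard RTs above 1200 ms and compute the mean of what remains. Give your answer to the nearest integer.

Excluded: 1621
Retained (n=12): Σ = 7469
Mean = 7469/12 = 622.4167

622 ms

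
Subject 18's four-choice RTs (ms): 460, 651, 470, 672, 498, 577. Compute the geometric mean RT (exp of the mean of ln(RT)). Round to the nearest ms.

548 ms

ln(RT): 6.1312, 6.4785, 6.1527, 6.5103, 6.2106, 6.3578
Mean ln(RT) = 37.8412/6 = 6.30686
Geometric mean = exp(6.30686) = 548.32 ms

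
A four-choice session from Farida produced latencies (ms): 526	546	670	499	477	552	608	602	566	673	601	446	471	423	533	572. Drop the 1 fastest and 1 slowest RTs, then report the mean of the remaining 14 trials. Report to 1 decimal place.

547.8 ms

Sorted: 423, 446, 471, 477, 499, 526, 533, 546, 552, 566, 572, 601, 602, 608, 670, 673
Drop lowest 1 (423) and highest 1 (673)
Remaining (n=14): Σ = 7669, mean = 7669/14 = 547.786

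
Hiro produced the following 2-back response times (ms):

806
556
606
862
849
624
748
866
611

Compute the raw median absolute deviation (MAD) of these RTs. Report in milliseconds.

118 ms

Sorted: 556, 606, 611, 624, 748, 806, 849, 862, 866 → median = 748
|x − 748|: 58, 192, 142, 114, 101, 124, 0, 118, 137
Sorted deviations: 0, 58, 101, 114, 118, 124, 137, 142, 192 → MAD = 118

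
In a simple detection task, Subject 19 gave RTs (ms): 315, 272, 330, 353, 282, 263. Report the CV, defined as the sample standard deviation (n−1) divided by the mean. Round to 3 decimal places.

n = 6, Σ = 1815, M = 302.5000
Σ(x−M)² = 6373.500; s = √(6373.500/5) = 35.7029
CV = 35.7029 / 302.5000 = 0.11803

0.118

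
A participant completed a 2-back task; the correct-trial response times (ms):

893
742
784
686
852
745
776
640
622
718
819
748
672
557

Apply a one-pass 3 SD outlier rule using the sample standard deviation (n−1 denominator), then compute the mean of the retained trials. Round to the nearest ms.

n = 14, ΣRT = 10254, M = 732.429
Σ(x−M)² = 110153.43; s = √(110153.43/13) = 92.051
Cutoffs: 732.429 ± 3·92.051 → [456.3, 1008.6]
No RTs fall outside the cutoffs; all 14 retained. Mean = 10254/14 = 732.429

732 ms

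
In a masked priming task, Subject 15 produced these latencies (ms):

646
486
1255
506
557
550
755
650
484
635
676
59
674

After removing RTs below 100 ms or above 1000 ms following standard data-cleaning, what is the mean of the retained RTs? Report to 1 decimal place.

601.7 ms

Excluded: 59, 1255
Retained (n=11): Σ = 6619
Mean = 6619/11 = 601.7273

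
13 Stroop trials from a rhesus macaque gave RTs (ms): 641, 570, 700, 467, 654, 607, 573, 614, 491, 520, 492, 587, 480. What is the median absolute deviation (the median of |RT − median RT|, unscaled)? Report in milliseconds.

68 ms

Sorted: 467, 480, 491, 492, 520, 570, 573, 587, 607, 614, 641, 654, 700 → median = 573
|x − 573|: 68, 3, 127, 106, 81, 34, 0, 41, 82, 53, 81, 14, 93
Sorted deviations: 0, 3, 14, 34, 41, 53, 68, 81, 81, 82, 93, 106, 127 → MAD = 68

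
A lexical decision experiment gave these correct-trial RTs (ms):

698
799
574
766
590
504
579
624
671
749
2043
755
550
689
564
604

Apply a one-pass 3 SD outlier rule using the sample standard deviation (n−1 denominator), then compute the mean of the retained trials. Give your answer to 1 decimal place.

647.7 ms

n = 16, ΣRT = 11759, M = 734.938
Σ(x−M)² = 1941688.94; s = √(1941688.94/15) = 359.786
Cutoffs: 734.938 ± 3·359.786 → [-344.4, 1814.3]
Outside: 2043 → excluded.
Retained (n=15): Σ = 9716, mean = 9716/15 = 647.733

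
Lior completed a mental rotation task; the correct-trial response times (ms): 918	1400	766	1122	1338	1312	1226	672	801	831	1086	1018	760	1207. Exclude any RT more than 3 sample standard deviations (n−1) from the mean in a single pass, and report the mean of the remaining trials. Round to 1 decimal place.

n = 14, ΣRT = 14457, M = 1032.643
Σ(x−M)² = 768025.21; s = √(768025.21/13) = 243.061
Cutoffs: 1032.643 ± 3·243.061 → [303.5, 1761.8]
No RTs fall outside the cutoffs; all 14 retained. Mean = 14457/14 = 1032.643

1032.6 ms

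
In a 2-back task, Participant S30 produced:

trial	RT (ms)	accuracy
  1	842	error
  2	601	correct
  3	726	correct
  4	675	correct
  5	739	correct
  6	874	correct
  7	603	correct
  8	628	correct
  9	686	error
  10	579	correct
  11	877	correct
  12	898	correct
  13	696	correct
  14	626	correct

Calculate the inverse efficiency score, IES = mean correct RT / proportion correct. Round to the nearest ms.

Correct trials (n=12): 601, 726, 675, 739, 874, 603, 628, 579, 877, 898, 696, 626
Mean correct RT = 8522/12 = 710.1667 ms
Proportion correct = 12/14
IES = 710.1667 / (12/14) = 828.528 ms

829 ms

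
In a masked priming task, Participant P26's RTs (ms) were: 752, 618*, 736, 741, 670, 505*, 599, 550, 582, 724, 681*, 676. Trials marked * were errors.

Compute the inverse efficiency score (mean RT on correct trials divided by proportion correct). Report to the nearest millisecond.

Correct trials (n=9): 752, 736, 741, 670, 599, 550, 582, 724, 676
Mean correct RT = 6030/9 = 670.0000 ms
Proportion correct = 9/12
IES = 670.0000 / (9/12) = 893.333 ms

893 ms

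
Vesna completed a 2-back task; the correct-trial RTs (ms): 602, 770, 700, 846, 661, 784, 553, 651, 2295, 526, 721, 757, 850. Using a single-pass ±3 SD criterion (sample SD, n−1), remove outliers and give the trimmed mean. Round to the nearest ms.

702 ms

n = 13, ΣRT = 10716, M = 824.308
Σ(x−M)² = 2468016.77; s = √(2468016.77/12) = 453.506
Cutoffs: 824.308 ± 3·453.506 → [-536.2, 2184.8]
Outside: 2295 → excluded.
Retained (n=12): Σ = 8421, mean = 8421/12 = 701.750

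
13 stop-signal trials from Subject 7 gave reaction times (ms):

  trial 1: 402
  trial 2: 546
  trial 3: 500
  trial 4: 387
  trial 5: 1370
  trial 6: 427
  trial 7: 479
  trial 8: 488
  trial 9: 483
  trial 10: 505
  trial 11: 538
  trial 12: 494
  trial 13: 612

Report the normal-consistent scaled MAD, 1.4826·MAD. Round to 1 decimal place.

Sorted: 387, 402, 427, 479, 483, 488, 494, 500, 505, 538, 546, 612, 1370 → median = 494
|x − 494| sorted: 0, 6, 6, 11, 11, 15, 44, 52, 67, 92, 107, 118, 876 → MAD = 44
Robust SD ≈ 1.4826 × 44 = 65.234

65.2 ms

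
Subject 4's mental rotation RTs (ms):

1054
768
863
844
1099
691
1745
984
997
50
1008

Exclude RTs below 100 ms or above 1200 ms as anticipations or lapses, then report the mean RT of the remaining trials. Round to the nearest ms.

923 ms

Excluded: 50, 1745
Retained (n=9): Σ = 8308
Mean = 8308/9 = 923.1111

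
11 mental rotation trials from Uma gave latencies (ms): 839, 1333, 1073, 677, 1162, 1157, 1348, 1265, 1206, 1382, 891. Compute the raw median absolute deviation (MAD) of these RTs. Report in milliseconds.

Sorted: 677, 839, 891, 1073, 1157, 1162, 1206, 1265, 1333, 1348, 1382 → median = 1162
|x − 1162|: 323, 171, 89, 485, 0, 5, 186, 103, 44, 220, 271
Sorted deviations: 0, 5, 44, 89, 103, 171, 186, 220, 271, 323, 485 → MAD = 171

171 ms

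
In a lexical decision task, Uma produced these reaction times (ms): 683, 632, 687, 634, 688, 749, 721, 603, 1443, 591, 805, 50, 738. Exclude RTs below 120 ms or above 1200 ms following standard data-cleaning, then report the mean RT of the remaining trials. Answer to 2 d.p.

684.64 ms

Excluded: 50, 1443
Retained (n=11): Σ = 7531
Mean = 7531/11 = 684.6364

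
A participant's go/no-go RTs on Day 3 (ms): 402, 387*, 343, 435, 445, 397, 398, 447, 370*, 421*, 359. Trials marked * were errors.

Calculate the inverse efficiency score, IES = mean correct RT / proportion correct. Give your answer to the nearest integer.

554 ms

Correct trials (n=8): 402, 343, 435, 445, 397, 398, 447, 359
Mean correct RT = 3226/8 = 403.2500 ms
Proportion correct = 8/11
IES = 403.2500 / (8/11) = 554.469 ms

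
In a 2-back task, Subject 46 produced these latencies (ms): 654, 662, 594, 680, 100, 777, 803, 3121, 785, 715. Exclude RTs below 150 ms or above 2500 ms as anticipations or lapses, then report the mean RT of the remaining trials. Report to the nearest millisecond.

709 ms

Excluded: 100, 3121
Retained (n=8): Σ = 5670
Mean = 5670/8 = 708.7500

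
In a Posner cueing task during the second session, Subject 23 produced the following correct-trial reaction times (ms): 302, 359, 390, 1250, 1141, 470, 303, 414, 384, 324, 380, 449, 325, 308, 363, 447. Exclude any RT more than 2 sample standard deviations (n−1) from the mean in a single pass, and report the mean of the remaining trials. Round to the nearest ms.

373 ms

n = 16, ΣRT = 7609, M = 475.562
Σ(x−M)² = 1232615.94; s = √(1232615.94/15) = 286.661
Cutoffs: 475.562 ± 2·286.661 → [-97.8, 1048.9]
Outside: 1141, 1250 → excluded.
Retained (n=14): Σ = 5218, mean = 5218/14 = 372.714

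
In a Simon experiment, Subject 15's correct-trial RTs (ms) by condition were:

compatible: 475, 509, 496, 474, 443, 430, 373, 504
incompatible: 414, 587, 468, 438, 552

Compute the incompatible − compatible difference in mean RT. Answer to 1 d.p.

M(compatible) = 3704/8 = 463.000
M(incompatible) = 2459/5 = 491.800
Difference = 491.800 − 463.000 = 28.800 ms

28.8 ms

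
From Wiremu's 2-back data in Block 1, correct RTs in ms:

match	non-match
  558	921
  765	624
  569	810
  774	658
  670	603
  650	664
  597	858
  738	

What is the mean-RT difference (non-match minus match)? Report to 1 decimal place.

M(match) = 5321/8 = 665.125
M(non-match) = 5138/7 = 734.000
Difference = 734.000 − 665.125 = 68.875 ms

68.9 ms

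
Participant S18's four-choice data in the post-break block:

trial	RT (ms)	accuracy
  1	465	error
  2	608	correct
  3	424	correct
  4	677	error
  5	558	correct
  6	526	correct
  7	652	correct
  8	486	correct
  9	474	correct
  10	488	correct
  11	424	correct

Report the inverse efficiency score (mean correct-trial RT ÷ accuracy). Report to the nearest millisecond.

Correct trials (n=9): 608, 424, 558, 526, 652, 486, 474, 488, 424
Mean correct RT = 4640/9 = 515.5556 ms
Proportion correct = 9/11
IES = 515.5556 / (9/11) = 630.123 ms

630 ms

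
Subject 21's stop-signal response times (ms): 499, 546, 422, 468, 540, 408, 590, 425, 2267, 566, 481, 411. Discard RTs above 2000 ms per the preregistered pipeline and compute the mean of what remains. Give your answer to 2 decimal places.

Excluded: 2267
Retained (n=11): Σ = 5356
Mean = 5356/11 = 486.9091

486.91 ms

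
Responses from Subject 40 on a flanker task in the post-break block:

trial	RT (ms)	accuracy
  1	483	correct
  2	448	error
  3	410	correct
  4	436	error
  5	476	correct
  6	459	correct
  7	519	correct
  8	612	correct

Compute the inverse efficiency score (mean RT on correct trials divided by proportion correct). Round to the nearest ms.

Correct trials (n=6): 483, 410, 476, 459, 519, 612
Mean correct RT = 2959/6 = 493.1667 ms
Proportion correct = 6/8
IES = 493.1667 / (6/8) = 657.556 ms

658 ms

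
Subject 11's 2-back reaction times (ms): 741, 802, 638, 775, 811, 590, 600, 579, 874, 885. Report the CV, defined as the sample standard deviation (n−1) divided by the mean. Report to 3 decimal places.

0.162

n = 10, Σ = 7295, M = 729.5000
Σ(x−M)² = 126414.500; s = √(126414.500/9) = 118.5161
CV = 118.5161 / 729.5000 = 0.16246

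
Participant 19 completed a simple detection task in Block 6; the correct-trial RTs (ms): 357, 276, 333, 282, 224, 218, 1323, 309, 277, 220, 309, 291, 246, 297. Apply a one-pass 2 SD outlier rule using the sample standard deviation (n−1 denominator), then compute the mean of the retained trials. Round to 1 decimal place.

279.9 ms

n = 14, ΣRT = 4962, M = 354.429
Σ(x−M)² = 1032889.43; s = √(1032889.43/13) = 281.874
Cutoffs: 354.429 ± 2·281.874 → [-209.3, 918.2]
Outside: 1323 → excluded.
Retained (n=13): Σ = 3639, mean = 3639/13 = 279.923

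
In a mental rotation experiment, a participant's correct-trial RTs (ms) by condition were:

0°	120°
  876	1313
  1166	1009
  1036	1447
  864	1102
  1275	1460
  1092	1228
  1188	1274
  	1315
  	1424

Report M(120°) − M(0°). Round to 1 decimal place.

M(0°) = 7497/7 = 1071.000
M(120°) = 11572/9 = 1285.778
Difference = 1285.778 − 1071.000 = 214.778 ms

214.8 ms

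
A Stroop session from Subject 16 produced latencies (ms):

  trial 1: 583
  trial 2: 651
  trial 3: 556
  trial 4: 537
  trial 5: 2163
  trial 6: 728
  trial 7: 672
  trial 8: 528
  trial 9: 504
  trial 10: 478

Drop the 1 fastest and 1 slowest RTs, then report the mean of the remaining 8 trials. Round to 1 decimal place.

594.9 ms

Sorted: 478, 504, 528, 537, 556, 583, 651, 672, 728, 2163
Drop lowest 1 (478) and highest 1 (2163)
Remaining (n=8): Σ = 4759, mean = 4759/8 = 594.875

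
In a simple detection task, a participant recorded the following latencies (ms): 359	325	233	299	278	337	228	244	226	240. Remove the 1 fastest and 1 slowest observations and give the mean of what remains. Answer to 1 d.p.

273.0 ms

Sorted: 226, 228, 233, 240, 244, 278, 299, 325, 337, 359
Drop lowest 1 (226) and highest 1 (359)
Remaining (n=8): Σ = 2184, mean = 2184/8 = 273.000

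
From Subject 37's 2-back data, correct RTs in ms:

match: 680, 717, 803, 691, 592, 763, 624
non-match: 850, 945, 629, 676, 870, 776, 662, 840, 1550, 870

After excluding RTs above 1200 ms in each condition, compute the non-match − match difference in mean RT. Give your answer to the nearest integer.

95 ms

non-match: exclude 1550
M(match) = 4870/7 = 695.714
M(non-match) = 7118/9 = 790.889
Difference = 790.889 − 695.714 = 95.175 ms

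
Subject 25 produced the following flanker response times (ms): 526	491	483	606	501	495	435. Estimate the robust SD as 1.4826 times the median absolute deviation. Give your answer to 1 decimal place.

17.8 ms

Sorted: 435, 483, 491, 495, 501, 526, 606 → median = 495
|x − 495| sorted: 0, 4, 6, 12, 31, 60, 111 → MAD = 12
Robust SD ≈ 1.4826 × 12 = 17.791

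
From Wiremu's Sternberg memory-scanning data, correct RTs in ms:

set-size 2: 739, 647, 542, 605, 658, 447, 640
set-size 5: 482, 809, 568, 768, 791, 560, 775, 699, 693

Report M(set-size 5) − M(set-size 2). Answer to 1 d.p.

71.6 ms

M(set-size 2) = 4278/7 = 611.143
M(set-size 5) = 6145/9 = 682.778
Difference = 682.778 − 611.143 = 71.635 ms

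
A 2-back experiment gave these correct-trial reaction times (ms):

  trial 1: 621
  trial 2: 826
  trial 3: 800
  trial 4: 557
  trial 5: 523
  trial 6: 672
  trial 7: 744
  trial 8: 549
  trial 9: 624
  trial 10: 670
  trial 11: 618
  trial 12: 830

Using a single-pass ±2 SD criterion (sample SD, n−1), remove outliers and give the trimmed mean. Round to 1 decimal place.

669.5 ms

n = 12, ΣRT = 8034, M = 669.500
Σ(x−M)² = 128553.00; s = √(128553.00/11) = 108.105
Cutoffs: 669.500 ± 2·108.105 → [453.3, 885.7]
No RTs fall outside the cutoffs; all 12 retained. Mean = 8034/12 = 669.500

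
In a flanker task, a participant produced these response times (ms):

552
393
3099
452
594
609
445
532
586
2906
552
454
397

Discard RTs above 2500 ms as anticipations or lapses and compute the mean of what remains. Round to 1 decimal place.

Excluded: 2906, 3099
Retained (n=11): Σ = 5566
Mean = 5566/11 = 506.0000

506.0 ms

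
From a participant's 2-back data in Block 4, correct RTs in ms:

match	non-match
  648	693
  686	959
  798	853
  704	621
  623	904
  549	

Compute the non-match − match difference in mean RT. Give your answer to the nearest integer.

M(match) = 4008/6 = 668.000
M(non-match) = 4030/5 = 806.000
Difference = 806.000 − 668.000 = 138.000 ms

138 ms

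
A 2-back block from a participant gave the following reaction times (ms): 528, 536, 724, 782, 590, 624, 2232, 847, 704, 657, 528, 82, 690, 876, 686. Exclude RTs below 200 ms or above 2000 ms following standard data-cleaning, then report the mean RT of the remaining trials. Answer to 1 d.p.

674.8 ms

Excluded: 82, 2232
Retained (n=13): Σ = 8772
Mean = 8772/13 = 674.7692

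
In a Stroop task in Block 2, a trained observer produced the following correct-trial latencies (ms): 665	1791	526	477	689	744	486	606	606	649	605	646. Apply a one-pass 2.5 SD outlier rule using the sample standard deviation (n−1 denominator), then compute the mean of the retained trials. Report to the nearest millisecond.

609 ms

n = 12, ΣRT = 8490, M = 707.500
Σ(x−M)² = 1350903.00; s = √(1350903.00/11) = 350.442
Cutoffs: 707.500 ± 2.5·350.442 → [-168.6, 1583.6]
Outside: 1791 → excluded.
Retained (n=11): Σ = 6699, mean = 6699/11 = 609.000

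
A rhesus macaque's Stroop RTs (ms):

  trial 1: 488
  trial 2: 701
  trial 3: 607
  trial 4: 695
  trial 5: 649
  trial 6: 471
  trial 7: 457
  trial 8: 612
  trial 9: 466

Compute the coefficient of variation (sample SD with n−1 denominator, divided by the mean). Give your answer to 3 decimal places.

n = 9, Σ = 5146, M = 571.7778
Σ(x−M)² = 82241.556; s = √(82241.556/8) = 101.3913
CV = 101.3913 / 571.7778 = 0.17733

0.177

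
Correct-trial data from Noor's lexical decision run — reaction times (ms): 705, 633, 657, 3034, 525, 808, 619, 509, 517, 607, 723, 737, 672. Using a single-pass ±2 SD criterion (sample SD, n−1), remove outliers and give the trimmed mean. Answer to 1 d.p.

642.7 ms

n = 13, ΣRT = 10746, M = 826.615
Σ(x−M)² = 5375661.08; s = √(5375661.08/12) = 669.307
Cutoffs: 826.615 ± 2·669.307 → [-512.0, 2165.2]
Outside: 3034 → excluded.
Retained (n=12): Σ = 7712, mean = 7712/12 = 642.667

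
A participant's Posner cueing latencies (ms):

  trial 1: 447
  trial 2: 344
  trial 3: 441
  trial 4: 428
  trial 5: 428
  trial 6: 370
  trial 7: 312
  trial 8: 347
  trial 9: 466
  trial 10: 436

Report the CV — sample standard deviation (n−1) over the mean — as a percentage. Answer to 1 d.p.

13.3%

n = 10, Σ = 4019, M = 401.9000
Σ(x−M)² = 25662.900; s = √(25662.900/9) = 53.3988
CV = 53.3988 / 401.9000 = 0.13287 = 13.287%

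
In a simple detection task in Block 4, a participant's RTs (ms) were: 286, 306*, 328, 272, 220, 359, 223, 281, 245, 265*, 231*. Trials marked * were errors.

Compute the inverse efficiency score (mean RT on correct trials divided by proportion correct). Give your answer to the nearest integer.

Correct trials (n=8): 286, 328, 272, 220, 359, 223, 281, 245
Mean correct RT = 2214/8 = 276.7500 ms
Proportion correct = 8/11
IES = 276.7500 / (8/11) = 380.531 ms

381 ms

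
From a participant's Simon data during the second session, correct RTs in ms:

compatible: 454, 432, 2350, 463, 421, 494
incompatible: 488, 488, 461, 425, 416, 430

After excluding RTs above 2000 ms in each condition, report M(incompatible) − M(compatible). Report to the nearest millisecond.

compatible: exclude 2350
M(compatible) = 2264/5 = 452.800
M(incompatible) = 2708/6 = 451.333
Difference = 451.333 − 452.800 = -1.467 ms

-1 ms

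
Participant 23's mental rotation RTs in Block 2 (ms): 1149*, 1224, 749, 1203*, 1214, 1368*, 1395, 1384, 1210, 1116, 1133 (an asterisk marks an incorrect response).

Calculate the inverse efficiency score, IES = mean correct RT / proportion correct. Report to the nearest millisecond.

1620 ms

Correct trials (n=8): 1224, 749, 1214, 1395, 1384, 1210, 1116, 1133
Mean correct RT = 9425/8 = 1178.1250 ms
Proportion correct = 8/11
IES = 1178.1250 / (8/11) = 1619.922 ms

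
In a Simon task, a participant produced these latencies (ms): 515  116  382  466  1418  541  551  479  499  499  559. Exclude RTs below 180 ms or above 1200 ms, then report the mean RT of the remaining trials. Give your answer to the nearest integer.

499 ms

Excluded: 116, 1418
Retained (n=9): Σ = 4491
Mean = 4491/9 = 499.0000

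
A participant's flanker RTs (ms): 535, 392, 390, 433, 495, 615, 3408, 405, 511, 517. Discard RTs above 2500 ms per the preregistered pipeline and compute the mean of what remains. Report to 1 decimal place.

Excluded: 3408
Retained (n=9): Σ = 4293
Mean = 4293/9 = 477.0000

477.0 ms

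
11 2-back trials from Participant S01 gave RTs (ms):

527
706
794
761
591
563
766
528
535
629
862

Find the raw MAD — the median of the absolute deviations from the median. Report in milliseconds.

101 ms

Sorted: 527, 528, 535, 563, 591, 629, 706, 761, 766, 794, 862 → median = 629
|x − 629|: 102, 77, 165, 132, 38, 66, 137, 101, 94, 0, 233
Sorted deviations: 0, 38, 66, 77, 94, 101, 102, 132, 137, 165, 233 → MAD = 101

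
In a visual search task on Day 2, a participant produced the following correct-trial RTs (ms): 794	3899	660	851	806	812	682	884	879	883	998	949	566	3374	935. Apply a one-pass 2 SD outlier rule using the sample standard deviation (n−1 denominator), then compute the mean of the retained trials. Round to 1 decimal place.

823.0 ms

n = 15, ΣRT = 17972, M = 1198.133
Σ(x−M)² = 14042537.73; s = √(14042537.73/14) = 1001.518
Cutoffs: 1198.133 ± 2·1001.518 → [-804.9, 3201.2]
Outside: 3374, 3899 → excluded.
Retained (n=13): Σ = 10699, mean = 10699/13 = 823.000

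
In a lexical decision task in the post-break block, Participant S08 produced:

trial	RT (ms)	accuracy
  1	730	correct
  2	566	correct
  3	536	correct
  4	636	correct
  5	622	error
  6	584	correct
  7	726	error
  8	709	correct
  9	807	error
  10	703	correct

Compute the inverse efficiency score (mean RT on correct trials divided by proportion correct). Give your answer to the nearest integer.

911 ms

Correct trials (n=7): 730, 566, 536, 636, 584, 709, 703
Mean correct RT = 4464/7 = 637.7143 ms
Proportion correct = 7/10
IES = 637.7143 / (7/10) = 911.020 ms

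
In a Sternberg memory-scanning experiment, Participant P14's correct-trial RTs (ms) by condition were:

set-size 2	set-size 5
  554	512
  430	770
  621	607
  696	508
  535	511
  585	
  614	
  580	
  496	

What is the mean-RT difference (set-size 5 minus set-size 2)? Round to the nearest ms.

M(set-size 2) = 5111/9 = 567.889
M(set-size 5) = 2908/5 = 581.600
Difference = 581.600 − 567.889 = 13.711 ms

14 ms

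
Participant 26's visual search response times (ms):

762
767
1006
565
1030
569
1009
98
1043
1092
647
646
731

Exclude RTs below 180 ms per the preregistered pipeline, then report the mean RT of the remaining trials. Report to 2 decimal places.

822.25 ms

Excluded: 98
Retained (n=12): Σ = 9867
Mean = 9867/12 = 822.2500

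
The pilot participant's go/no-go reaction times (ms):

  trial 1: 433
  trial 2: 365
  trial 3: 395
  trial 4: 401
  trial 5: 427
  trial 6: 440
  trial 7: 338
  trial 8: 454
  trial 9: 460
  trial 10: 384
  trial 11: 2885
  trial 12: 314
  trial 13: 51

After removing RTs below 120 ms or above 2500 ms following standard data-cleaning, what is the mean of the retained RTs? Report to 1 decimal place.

401.0 ms

Excluded: 51, 2885
Retained (n=11): Σ = 4411
Mean = 4411/11 = 401.0000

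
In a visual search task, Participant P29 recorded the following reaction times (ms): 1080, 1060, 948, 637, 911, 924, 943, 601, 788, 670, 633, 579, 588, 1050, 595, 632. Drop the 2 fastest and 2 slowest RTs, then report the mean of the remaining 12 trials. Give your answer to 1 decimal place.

777.7 ms

Sorted: 579, 588, 595, 601, 632, 633, 637, 670, 788, 911, 924, 943, 948, 1050, 1060, 1080
Drop lowest 2 (579, 588) and highest 2 (1060, 1080)
Remaining (n=12): Σ = 9332, mean = 9332/12 = 777.667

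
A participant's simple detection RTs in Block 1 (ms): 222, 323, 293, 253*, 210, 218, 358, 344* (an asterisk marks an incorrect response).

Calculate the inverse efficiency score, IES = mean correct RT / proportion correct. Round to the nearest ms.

361 ms

Correct trials (n=6): 222, 323, 293, 210, 218, 358
Mean correct RT = 1624/6 = 270.6667 ms
Proportion correct = 6/8
IES = 270.6667 / (6/8) = 360.889 ms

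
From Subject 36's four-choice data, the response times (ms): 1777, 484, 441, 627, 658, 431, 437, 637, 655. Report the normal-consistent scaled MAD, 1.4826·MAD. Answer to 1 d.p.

Sorted: 431, 437, 441, 484, 627, 637, 655, 658, 1777 → median = 627
|x − 627| sorted: 0, 10, 28, 31, 143, 186, 190, 196, 1150 → MAD = 143
Robust SD ≈ 1.4826 × 143 = 212.012

212.0 ms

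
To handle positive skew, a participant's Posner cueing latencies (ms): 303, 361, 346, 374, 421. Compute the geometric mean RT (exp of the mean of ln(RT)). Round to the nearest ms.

359 ms

ln(RT): 5.7137, 5.8889, 5.8464, 5.9243, 6.0426
Mean ln(RT) = 29.4159/5 = 5.88319
Geometric mean = exp(5.88319) = 358.95 ms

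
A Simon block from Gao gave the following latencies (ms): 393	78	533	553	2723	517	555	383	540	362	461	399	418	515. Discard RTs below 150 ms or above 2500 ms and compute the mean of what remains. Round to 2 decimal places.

469.08 ms

Excluded: 78, 2723
Retained (n=12): Σ = 5629
Mean = 5629/12 = 469.0833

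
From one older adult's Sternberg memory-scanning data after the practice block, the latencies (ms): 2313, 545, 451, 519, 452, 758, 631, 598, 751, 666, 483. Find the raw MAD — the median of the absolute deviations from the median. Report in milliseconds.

115 ms

Sorted: 451, 452, 483, 519, 545, 598, 631, 666, 751, 758, 2313 → median = 598
|x − 598|: 1715, 53, 147, 79, 146, 160, 33, 0, 153, 68, 115
Sorted deviations: 0, 33, 53, 68, 79, 115, 146, 147, 153, 160, 1715 → MAD = 115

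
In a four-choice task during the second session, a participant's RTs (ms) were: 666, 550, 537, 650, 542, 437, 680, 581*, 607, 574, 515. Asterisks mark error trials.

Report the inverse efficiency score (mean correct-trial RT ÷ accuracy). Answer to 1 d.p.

Correct trials (n=10): 666, 550, 537, 650, 542, 437, 680, 607, 574, 515
Mean correct RT = 5758/10 = 575.8000 ms
Proportion correct = 10/11
IES = 575.8000 / (10/11) = 633.380 ms

633.4 ms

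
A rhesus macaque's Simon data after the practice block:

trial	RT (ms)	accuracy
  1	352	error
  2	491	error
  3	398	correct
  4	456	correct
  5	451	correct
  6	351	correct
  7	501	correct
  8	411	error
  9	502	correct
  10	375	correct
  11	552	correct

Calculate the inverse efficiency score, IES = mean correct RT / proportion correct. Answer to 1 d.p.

616.3 ms

Correct trials (n=8): 398, 456, 451, 351, 501, 502, 375, 552
Mean correct RT = 3586/8 = 448.2500 ms
Proportion correct = 8/11
IES = 448.2500 / (8/11) = 616.344 ms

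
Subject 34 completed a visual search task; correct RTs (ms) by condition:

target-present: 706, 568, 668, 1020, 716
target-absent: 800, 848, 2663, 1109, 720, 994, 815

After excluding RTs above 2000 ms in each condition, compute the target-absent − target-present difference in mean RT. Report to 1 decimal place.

145.4 ms

target-absent: exclude 2663
M(target-present) = 3678/5 = 735.600
M(target-absent) = 5286/6 = 881.000
Difference = 881.000 − 735.600 = 145.400 ms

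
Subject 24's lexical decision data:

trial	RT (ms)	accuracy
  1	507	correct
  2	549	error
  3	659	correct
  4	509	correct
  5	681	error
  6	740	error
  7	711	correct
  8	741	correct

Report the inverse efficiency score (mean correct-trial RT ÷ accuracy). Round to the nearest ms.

Correct trials (n=5): 507, 659, 509, 711, 741
Mean correct RT = 3127/5 = 625.4000 ms
Proportion correct = 5/8
IES = 625.4000 / (5/8) = 1000.640 ms

1001 ms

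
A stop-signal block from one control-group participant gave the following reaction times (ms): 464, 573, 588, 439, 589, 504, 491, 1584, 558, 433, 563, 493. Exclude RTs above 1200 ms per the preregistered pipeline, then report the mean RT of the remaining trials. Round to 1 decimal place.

Excluded: 1584
Retained (n=11): Σ = 5695
Mean = 5695/11 = 517.7273

517.7 ms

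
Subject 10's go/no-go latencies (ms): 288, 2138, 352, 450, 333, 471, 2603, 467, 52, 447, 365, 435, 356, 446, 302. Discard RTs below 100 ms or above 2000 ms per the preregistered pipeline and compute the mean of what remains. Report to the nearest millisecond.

393 ms

Excluded: 52, 2138, 2603
Retained (n=12): Σ = 4712
Mean = 4712/12 = 392.6667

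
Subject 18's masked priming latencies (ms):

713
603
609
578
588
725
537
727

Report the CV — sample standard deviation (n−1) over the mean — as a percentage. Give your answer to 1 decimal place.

11.8%

n = 8, Σ = 5080, M = 635.0000
Σ(x−M)² = 39410.000; s = √(39410.000/7) = 75.0333
CV = 75.0333 / 635.0000 = 0.11816 = 11.816%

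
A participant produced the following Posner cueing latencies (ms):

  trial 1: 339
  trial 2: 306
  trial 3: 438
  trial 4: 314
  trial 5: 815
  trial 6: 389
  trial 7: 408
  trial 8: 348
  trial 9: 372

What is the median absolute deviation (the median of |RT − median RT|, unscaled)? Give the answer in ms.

Sorted: 306, 314, 339, 348, 372, 389, 408, 438, 815 → median = 372
|x − 372|: 33, 66, 66, 58, 443, 17, 36, 24, 0
Sorted deviations: 0, 17, 24, 33, 36, 58, 66, 66, 443 → MAD = 36

36 ms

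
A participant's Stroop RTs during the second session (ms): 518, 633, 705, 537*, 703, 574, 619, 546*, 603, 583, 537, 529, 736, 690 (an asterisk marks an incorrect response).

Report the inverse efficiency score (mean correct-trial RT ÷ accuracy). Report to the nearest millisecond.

Correct trials (n=12): 518, 633, 705, 703, 574, 619, 603, 583, 537, 529, 736, 690
Mean correct RT = 7430/12 = 619.1667 ms
Proportion correct = 12/14
IES = 619.1667 / (12/14) = 722.361 ms

722 ms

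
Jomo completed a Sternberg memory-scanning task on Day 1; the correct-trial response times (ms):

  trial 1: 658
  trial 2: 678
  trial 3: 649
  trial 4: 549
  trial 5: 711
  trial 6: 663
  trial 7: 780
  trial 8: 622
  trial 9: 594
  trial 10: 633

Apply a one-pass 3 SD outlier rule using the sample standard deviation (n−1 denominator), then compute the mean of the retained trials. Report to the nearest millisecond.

n = 10, ΣRT = 6537, M = 653.700
Σ(x−M)² = 35912.10; s = √(35912.10/9) = 63.168
Cutoffs: 653.700 ± 3·63.168 → [464.2, 843.2]
No RTs fall outside the cutoffs; all 10 retained. Mean = 6537/10 = 653.700

654 ms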